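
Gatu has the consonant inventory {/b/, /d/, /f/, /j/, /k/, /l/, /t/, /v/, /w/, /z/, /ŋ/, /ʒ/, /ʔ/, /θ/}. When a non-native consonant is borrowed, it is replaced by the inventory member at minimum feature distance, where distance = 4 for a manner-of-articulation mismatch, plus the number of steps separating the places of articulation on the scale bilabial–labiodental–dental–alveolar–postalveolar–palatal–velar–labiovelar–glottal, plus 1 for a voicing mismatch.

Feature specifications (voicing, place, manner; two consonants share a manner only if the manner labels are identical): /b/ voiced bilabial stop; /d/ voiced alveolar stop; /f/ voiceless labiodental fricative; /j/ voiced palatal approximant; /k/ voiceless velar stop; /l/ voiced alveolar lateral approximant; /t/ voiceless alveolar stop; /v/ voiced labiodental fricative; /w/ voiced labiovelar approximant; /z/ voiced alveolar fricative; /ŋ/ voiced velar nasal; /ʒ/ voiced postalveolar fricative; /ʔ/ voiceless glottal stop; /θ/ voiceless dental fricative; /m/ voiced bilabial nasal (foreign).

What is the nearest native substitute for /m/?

/b/ is closest: manner differs (nasal→stop, +4), place distance 0 (bilabial→bilabial), same voicing; total 4. Next closest is /v/ at distance 5.

b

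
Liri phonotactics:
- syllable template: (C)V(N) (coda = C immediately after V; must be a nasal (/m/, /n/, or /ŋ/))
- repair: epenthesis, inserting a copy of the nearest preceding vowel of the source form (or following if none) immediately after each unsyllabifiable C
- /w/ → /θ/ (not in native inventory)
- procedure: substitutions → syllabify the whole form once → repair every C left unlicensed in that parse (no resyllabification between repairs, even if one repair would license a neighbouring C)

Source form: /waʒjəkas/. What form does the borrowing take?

θaʒajəkasa

Substitution: /w/ → /θ/, giving /θaʒjəkas/.
The consonants /ʒ/, /s/ cannot be parsed into a legal (C)V(N) syllable (only a nasal (/m/, /n/, or /ŋ/) is licensed in coda position; onsets are limited to one consonant).
Epenthesis after each stranded consonant: /ʒ/ → /ʒa/, /s/ → /sa/.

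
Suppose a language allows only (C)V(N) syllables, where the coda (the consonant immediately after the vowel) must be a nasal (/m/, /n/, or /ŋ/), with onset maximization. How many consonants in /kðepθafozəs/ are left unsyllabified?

The consonants /k/, /p/, /s/ cannot be parsed into a legal (C)V(N) syllable (only a nasal (/m/, /n/, or /ŋ/) is licensed in coda position; onsets are limited to one consonant).

3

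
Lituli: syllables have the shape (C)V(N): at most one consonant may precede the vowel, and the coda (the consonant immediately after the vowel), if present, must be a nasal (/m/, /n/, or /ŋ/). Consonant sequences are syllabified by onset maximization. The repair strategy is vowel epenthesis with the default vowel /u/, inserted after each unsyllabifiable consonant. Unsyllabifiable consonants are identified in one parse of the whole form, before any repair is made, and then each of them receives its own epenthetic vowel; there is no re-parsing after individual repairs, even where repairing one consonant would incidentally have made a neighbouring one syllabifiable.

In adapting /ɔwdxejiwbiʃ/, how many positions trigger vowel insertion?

The unsyllabifiable consonants are /w/, /d/, /w/, /ʃ/; each receives one epenthetic vowel.

4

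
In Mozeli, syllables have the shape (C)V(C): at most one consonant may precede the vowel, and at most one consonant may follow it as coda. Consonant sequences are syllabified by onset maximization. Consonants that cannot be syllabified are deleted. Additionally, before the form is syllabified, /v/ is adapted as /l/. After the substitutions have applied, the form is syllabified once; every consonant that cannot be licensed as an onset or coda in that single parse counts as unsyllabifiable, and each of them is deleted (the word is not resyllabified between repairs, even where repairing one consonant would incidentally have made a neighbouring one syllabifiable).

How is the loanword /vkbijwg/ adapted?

bij

Substitution: /v/ → /l/, giving /lkbijwg/.
Under (C)V(C), the unsyllabifiable consonants are /l/, /k/, /w/, /g/ (at most one coda consonant is licensed; onsets are limited to one consonant).
Deletion applies to /l/, /k/, /w/, /g/.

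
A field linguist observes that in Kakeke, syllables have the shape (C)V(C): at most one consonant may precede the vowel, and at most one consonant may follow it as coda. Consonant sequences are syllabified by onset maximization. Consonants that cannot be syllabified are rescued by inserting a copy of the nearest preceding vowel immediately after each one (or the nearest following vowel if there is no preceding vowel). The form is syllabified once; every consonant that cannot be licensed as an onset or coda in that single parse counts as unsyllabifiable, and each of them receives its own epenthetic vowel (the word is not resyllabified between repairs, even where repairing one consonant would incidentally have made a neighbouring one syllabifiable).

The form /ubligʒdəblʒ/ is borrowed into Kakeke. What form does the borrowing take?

ubligʒidəbləʒə

Syllabifying with onset maximization leaves /ʒ/, /l/, /ʒ/ stranded (at most one coda consonant is licensed; onsets are limited to one consonant).
Epenthesis after each stranded consonant: /ʒ/ → /ʒi/, /l/ → /lə/, /ʒ/ → /ʒə/.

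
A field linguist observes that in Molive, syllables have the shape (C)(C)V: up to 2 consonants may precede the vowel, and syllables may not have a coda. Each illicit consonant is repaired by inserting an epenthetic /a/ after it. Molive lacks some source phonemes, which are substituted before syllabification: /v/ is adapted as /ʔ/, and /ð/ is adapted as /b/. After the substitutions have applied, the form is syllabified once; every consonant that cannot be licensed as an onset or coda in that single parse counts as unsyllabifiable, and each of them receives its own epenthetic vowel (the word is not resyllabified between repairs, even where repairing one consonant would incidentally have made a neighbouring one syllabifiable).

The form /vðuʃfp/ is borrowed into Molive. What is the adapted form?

Substitution: /v/ → /ʔ/, /ð/ → /b/, giving /ʔbuʃfp/.
Syllabifying with onset maximization leaves /ʃ/, /f/, /p/ stranded (no codas are permitted; onsets may contain at most 2 consonants).
Inserting the epenthetic vowel yields /ʃ/ → /ʃa/, /f/ → /fa/, /p/ → /pa/.

ʔbuʃafapa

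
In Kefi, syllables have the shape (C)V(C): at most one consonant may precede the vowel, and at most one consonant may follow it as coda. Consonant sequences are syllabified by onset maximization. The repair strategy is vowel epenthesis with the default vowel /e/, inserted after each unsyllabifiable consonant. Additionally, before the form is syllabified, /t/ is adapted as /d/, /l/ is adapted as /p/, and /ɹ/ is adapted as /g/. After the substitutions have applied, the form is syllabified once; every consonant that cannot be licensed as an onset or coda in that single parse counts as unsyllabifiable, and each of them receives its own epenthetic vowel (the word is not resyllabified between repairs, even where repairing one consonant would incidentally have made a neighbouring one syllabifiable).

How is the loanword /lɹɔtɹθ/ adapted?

Substitution: /l/ → /p/, /ɹ/ → /g/, /t/ → /d/, giving /pgɔdgθ/.
The consonants /p/, /g/, /θ/ cannot be parsed into a legal (C)V(C) syllable (at most one coda consonant is licensed; onsets are limited to one consonant).
Inserting the epenthetic vowel yields /p/ → /pe/, /g/ → /ge/, /θ/ → /θe/.

pegɔdgeθe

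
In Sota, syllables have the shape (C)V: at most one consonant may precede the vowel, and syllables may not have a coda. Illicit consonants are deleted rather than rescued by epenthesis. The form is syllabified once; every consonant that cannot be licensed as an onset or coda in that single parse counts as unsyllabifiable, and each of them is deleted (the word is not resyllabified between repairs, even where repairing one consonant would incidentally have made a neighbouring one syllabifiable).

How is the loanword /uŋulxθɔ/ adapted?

uŋuθɔ

Under (C)V, the unsyllabifiable consonants are /l/, /x/ (no codas are permitted; onsets are limited to one consonant).
Each unlicensed consonant is deleted: /l/, /x/.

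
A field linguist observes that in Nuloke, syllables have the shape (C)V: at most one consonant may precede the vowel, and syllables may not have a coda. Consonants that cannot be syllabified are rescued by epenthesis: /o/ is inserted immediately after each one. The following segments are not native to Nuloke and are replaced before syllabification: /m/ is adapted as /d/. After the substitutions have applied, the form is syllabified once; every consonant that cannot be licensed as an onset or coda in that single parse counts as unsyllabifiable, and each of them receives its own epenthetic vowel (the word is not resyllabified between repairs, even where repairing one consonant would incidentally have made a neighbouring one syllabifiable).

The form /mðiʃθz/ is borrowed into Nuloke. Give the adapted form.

Substitution: /m/ → /d/, giving /dðiʃθz/.
Under (C)V, the unsyllabifiable consonants are /d/, /ʃ/, /θ/, /z/ (no codas are permitted; onsets are limited to one consonant).
Inserting the epenthetic vowel yields /d/ → /do/, /ʃ/ → /ʃo/, /θ/ → /θo/, /z/ → /zo/.

doðiʃoθozo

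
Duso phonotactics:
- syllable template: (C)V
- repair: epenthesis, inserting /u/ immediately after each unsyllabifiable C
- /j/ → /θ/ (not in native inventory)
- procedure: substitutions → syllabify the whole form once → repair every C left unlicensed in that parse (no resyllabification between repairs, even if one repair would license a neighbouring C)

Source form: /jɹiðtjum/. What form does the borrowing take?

Substitution: /j/ → /θ/, giving /θɹiðtθum/.
Under (C)V, the unsyllabifiable consonants are /θ/, /ð/, /t/, /m/ (no codas are permitted; onsets are limited to one consonant).
Epenthesis after each stranded consonant: /θ/ → /θu/, /ð/ → /ðu/, /t/ → /tu/, /m/ → /mu/.

θuɹiðutuθumu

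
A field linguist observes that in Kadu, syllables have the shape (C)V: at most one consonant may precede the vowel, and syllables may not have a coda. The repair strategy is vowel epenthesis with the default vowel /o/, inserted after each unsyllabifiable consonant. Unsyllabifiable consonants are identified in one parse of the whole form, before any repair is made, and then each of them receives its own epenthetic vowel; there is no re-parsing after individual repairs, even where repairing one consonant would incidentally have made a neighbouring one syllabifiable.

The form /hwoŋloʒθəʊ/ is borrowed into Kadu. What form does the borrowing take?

howoŋoloʒoθəʊ

Under (C)V, the unsyllabifiable consonants are /h/, /ŋ/, /ʒ/ (no codas are permitted; onsets are limited to one consonant).
Each unlicensed consonant becomes the onset of a new syllable: /h/ → /ho/, /ŋ/ → /ŋo/, /ʒ/ → /ʒo/.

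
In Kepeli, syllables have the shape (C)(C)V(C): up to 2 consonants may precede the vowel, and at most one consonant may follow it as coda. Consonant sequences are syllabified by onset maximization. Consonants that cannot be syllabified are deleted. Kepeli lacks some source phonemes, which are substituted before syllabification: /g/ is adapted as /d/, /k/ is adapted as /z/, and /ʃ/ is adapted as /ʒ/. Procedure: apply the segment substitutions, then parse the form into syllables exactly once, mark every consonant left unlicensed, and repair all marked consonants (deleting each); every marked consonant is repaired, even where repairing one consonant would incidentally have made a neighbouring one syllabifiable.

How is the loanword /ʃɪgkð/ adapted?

Substitution: /ʃ/ → /ʒ/, /g/ → /d/, /k/ → /z/, giving /ʒɪdzð/.
The consonants /z/, /ð/ cannot be parsed into a legal (C)(C)V(C) syllable (at most one coda consonant is licensed; onsets may contain at most 2 consonants).
Deletion applies to /z/, /ð/.

ʒɪd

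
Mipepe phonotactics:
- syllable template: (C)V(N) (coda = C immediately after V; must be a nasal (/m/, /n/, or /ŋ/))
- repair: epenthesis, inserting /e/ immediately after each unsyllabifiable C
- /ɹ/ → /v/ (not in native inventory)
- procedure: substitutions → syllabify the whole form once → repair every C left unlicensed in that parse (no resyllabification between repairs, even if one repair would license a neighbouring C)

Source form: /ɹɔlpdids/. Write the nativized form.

Substitution: /ɹ/ → /v/, giving /vɔlpdids/.
The consonants /l/, /p/, /d/, /s/ cannot be parsed into a legal (C)V(N) syllable (only a nasal (/m/, /n/, or /ŋ/) is licensed in coda position; onsets are limited to one consonant).
Epenthesis after each stranded consonant: /l/ → /le/, /p/ → /pe/, /d/ → /de/, /s/ → /se/.

vɔlepedidese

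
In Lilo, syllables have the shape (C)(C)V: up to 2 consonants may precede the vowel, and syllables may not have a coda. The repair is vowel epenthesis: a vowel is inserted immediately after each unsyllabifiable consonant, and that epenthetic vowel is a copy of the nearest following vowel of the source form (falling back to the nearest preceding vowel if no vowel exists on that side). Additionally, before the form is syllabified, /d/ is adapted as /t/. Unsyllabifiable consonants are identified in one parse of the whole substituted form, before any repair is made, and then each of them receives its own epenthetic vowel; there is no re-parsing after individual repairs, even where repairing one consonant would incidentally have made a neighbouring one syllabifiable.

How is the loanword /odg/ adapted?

Substitution: /d/ → /t/, giving /otg/.
Under (C)(C)V, the unsyllabifiable consonants are /t/, /g/ (no codas are permitted; onsets may contain at most 2 consonants).
Inserting the epenthetic vowel yields /t/ → /to/, /g/ → /go/.

otogo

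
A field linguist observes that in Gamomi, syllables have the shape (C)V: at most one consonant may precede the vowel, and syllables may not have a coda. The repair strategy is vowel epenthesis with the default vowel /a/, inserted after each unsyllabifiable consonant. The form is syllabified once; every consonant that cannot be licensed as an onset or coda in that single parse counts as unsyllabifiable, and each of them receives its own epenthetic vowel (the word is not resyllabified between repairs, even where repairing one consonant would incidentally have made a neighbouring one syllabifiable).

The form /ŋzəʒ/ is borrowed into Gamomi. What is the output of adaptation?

ŋazəʒa

The consonants /ŋ/, /ʒ/ cannot be parsed into a legal (C)V syllable (no codas are permitted; onsets are limited to one consonant).
Each unlicensed consonant becomes the onset of a new syllable: /ŋ/ → /ŋa/, /ʒ/ → /ʒa/.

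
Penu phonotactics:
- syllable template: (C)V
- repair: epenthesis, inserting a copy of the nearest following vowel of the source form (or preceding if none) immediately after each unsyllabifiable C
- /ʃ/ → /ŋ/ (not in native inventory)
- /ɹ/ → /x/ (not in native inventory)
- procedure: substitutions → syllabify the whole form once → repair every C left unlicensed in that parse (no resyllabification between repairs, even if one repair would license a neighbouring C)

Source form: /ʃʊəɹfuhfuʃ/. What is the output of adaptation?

Substitution: /ʃ/ → /ŋ/, /ɹ/ → /x/, giving /ŋʊəxfuhfuŋ/.
Syllabifying with onset maximization leaves /x/, /h/, /ŋ/ stranded (no codas are permitted; onsets are limited to one consonant).
Each unlicensed consonant becomes the onset of a new syllable: /x/ → /xu/, /h/ → /hu/, /ŋ/ → /ŋu/.

ŋʊəxufuhufuŋu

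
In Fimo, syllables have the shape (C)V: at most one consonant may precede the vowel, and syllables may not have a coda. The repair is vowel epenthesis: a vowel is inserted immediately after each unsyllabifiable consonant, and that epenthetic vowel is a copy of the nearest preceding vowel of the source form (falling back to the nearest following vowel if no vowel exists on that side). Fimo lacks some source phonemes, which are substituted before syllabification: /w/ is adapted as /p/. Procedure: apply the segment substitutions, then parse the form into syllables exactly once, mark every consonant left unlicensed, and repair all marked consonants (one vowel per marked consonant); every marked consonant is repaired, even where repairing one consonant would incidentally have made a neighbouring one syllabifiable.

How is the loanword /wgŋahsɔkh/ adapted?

pagaŋahasɔkɔhɔ

Substitution: /w/ → /p/, giving /pgŋahsɔkh/.
Under (C)V, the unsyllabifiable consonants are /p/, /g/, /h/, /k/, /h/ (no codas are permitted; onsets are limited to one consonant).
Epenthesis after each stranded consonant: /p/ → /pa/, /g/ → /ga/, /h/ → /ha/, /k/ → /kɔ/, /h/ → /hɔ/.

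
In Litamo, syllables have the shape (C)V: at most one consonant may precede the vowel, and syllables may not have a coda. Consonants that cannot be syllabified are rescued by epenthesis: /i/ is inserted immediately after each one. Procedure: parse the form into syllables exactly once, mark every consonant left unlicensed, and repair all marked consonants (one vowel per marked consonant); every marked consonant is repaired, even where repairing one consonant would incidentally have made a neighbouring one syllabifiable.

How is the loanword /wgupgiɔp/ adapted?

Under (C)V, the unsyllabifiable consonants are /w/, /p/, /p/ (no codas are permitted; onsets are limited to one consonant).
Epenthesis after each stranded consonant: /w/ → /wi/, /p/ → /pi/, /p/ → /pi/.

wigupigiɔpi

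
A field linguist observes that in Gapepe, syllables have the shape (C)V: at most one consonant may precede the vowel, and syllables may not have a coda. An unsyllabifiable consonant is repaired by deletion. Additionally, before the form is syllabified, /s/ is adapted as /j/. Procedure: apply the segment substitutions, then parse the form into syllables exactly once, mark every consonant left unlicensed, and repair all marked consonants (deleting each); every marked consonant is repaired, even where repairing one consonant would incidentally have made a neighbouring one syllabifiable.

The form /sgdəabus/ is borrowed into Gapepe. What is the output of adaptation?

dəabu

Substitution: /s/ → /j/, giving /jgdəabuj/.
Under (C)V, the unsyllabifiable consonants are /j/, /g/, /j/ (no codas are permitted; onsets are limited to one consonant).
Deletion applies to /j/, /g/, /j/.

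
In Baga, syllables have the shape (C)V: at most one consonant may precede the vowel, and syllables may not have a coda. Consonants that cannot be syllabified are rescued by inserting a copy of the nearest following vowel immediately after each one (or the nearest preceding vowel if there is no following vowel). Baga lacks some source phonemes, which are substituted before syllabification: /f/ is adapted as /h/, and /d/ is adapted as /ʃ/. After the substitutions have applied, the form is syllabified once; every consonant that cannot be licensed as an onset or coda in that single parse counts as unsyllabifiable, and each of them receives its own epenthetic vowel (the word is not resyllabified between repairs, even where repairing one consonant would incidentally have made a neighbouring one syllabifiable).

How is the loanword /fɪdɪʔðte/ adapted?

Substitution: /f/ → /h/, /d/ → /ʃ/, giving /hɪʃɪʔðte/.
Under (C)V, the unsyllabifiable consonants are /ʔ/, /ð/ (no codas are permitted; onsets are limited to one consonant).
Inserting the epenthetic vowel yields /ʔ/ → /ʔe/, /ð/ → /ðe/.

hɪʃɪʔeðete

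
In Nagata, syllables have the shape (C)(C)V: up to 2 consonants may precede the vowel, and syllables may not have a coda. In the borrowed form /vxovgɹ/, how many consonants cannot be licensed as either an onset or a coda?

Under (C)(C)V, the unsyllabifiable consonants are /v/, /g/, /ɹ/ (no codas are permitted; onsets may contain at most 2 consonants).

3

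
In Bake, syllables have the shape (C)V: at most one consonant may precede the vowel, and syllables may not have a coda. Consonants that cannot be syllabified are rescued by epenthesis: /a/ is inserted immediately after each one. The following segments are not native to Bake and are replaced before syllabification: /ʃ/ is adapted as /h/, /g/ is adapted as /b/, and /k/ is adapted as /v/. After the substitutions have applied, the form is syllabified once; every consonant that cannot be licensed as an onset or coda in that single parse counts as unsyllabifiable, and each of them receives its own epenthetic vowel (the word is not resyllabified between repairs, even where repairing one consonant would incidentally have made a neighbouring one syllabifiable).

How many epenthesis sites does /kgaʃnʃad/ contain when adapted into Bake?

4

After substitution the input is /vbahnhad/.
The unsyllabifiable consonants are /v/, /h/, /n/, /d/; each receives one epenthetic vowel.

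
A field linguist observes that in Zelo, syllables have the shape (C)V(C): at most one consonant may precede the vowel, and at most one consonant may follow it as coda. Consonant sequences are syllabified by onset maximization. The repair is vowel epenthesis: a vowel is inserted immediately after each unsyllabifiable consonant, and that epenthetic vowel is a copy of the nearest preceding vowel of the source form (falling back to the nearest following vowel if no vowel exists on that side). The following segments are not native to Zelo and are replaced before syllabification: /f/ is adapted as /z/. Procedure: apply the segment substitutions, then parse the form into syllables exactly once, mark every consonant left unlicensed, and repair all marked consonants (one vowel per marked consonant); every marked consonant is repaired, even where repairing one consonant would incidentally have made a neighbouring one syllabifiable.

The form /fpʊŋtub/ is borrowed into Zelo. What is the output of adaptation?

zʊpʊŋtub

Substitution: /f/ → /z/, giving /zpʊŋtub/.
The consonants /z/ cannot be parsed into a legal (C)V(C) syllable (at most one coda consonant is licensed; onsets are limited to one consonant).
Epenthesis after each stranded consonant: /z/ → /zʊ/.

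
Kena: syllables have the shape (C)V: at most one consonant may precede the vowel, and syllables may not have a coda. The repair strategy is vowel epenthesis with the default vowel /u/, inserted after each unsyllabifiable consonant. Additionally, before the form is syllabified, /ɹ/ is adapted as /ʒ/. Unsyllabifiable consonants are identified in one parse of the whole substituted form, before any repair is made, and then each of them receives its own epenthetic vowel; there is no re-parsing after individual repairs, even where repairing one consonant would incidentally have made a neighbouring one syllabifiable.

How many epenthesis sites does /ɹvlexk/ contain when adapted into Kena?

After substitution the input is /ʒvlexk/.
The unsyllabifiable consonants are /ʒ/, /v/, /x/, /k/; each receives one epenthetic vowel.

4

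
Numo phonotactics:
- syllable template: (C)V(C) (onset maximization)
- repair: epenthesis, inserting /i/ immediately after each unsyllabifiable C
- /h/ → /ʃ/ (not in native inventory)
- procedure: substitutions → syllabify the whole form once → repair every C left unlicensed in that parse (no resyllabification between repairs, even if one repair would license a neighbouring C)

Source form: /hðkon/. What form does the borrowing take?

Substitution: /h/ → /ʃ/, giving /ʃðkon/.
The consonants /ʃ/, /ð/ cannot be parsed into a legal (C)V(C) syllable (at most one coda consonant is licensed; onsets are limited to one consonant).
Inserting the epenthetic vowel yields /ʃ/ → /ʃi/, /ð/ → /ði/.

ʃiðikon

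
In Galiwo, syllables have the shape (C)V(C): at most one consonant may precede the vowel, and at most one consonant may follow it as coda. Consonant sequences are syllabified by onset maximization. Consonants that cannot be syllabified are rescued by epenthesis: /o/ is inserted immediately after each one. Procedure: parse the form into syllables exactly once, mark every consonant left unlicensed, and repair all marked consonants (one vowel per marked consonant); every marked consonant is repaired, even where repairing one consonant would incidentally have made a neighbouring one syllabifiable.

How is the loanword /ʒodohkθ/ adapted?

Syllabifying with onset maximization leaves /k/, /θ/ stranded (at most one coda consonant is licensed; onsets are limited to one consonant).
Each unlicensed consonant becomes the onset of a new syllable: /k/ → /ko/, /θ/ → /θo/.

ʒodohkoθo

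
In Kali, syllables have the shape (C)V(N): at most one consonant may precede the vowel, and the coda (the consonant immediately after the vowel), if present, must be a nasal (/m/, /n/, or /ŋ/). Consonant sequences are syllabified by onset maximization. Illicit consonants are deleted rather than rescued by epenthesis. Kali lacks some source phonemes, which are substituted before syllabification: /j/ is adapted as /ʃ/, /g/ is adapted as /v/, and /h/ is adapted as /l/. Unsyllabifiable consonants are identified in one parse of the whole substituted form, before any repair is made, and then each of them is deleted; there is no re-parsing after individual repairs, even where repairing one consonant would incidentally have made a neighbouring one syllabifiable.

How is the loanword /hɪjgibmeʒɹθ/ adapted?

lɪvime

Substitution: /h/ → /l/, /j/ → /ʃ/, /g/ → /v/, giving /lɪʃvibmeʒɹθ/.
Syllabifying with onset maximization leaves /ʃ/, /b/, /ʒ/, /ɹ/, /θ/ stranded (only a nasal (/m/, /n/, or /ŋ/) is licensed in coda position; onsets are limited to one consonant).
Deletion applies to /ʃ/, /b/, /ʒ/, /ɹ/, /θ/.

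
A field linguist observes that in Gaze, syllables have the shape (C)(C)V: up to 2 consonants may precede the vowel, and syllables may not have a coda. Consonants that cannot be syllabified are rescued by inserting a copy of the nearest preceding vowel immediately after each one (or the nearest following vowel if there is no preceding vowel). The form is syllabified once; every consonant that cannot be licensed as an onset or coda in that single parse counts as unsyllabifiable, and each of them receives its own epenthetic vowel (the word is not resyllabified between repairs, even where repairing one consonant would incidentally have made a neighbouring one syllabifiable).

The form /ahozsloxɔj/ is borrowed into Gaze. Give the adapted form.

ahozosloxɔjɔ

The consonants /z/, /j/ cannot be parsed into a legal (C)(C)V syllable (no codas are permitted; onsets may contain at most 2 consonants).
Each unlicensed consonant becomes the onset of a new syllable: /z/ → /zo/, /j/ → /jɔ/.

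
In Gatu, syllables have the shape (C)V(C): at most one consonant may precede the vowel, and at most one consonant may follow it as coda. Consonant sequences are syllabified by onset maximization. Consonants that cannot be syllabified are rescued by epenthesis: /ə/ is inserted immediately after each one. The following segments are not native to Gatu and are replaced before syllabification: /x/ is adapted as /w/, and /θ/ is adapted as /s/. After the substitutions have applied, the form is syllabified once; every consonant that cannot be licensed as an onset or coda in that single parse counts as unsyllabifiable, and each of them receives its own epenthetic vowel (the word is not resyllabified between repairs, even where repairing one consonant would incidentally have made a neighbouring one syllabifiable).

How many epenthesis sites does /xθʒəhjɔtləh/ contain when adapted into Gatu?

2

After substitution the input is /wsʒəhjɔtləh/.
The unsyllabifiable consonants are /w/, /s/; each receives one epenthetic vowel.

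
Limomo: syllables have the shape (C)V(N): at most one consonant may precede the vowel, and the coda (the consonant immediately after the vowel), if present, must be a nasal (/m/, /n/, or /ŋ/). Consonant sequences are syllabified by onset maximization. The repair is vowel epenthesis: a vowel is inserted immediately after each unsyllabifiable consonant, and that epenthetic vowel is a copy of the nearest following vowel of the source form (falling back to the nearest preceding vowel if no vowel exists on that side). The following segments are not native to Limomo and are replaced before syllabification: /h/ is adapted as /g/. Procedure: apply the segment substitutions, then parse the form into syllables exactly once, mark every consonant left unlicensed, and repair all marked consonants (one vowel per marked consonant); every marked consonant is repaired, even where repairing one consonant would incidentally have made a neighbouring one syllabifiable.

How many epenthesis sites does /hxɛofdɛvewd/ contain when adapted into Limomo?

After substitution the input is /gxɛofdɛvewd/.
The unsyllabifiable consonants are /g/, /f/, /w/, /d/; each receives one epenthetic vowel.

4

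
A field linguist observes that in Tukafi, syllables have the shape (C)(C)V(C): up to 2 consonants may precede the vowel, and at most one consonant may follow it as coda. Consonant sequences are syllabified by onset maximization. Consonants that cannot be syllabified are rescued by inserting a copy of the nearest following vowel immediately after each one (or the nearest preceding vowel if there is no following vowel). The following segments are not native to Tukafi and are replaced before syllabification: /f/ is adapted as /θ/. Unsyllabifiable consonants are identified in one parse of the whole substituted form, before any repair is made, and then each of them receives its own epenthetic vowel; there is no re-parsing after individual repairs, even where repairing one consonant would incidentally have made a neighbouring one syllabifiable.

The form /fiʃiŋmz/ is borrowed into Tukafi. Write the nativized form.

θiʃiŋmizi

Substitution: /f/ → /θ/, giving /θiʃiŋmz/.
Under (C)(C)V(C), the unsyllabifiable consonants are /m/, /z/ (at most one coda consonant is licensed; onsets may contain at most 2 consonants).
Epenthesis after each stranded consonant: /m/ → /mi/, /z/ → /zi/.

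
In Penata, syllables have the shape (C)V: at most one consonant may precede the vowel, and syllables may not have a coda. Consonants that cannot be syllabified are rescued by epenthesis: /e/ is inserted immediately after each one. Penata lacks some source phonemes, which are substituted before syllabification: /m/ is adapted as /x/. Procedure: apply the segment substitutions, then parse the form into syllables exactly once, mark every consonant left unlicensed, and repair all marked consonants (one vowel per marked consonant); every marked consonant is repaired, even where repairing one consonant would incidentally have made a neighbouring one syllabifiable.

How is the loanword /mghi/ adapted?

Substitution: /m/ → /x/, giving /xghi/.
Syllabifying with onset maximization leaves /x/, /g/ stranded (no codas are permitted; onsets are limited to one consonant).
Each unlicensed consonant becomes the onset of a new syllable: /x/ → /xe/, /g/ → /ge/.

xegehi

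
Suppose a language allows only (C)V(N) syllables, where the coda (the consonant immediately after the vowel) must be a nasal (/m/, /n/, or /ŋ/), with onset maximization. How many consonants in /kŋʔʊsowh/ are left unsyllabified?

Syllabifying with onset maximization leaves /k/, /ŋ/, /w/, /h/ stranded (only a nasal (/m/, /n/, or /ŋ/) is licensed in coda position; onsets are limited to one consonant).

4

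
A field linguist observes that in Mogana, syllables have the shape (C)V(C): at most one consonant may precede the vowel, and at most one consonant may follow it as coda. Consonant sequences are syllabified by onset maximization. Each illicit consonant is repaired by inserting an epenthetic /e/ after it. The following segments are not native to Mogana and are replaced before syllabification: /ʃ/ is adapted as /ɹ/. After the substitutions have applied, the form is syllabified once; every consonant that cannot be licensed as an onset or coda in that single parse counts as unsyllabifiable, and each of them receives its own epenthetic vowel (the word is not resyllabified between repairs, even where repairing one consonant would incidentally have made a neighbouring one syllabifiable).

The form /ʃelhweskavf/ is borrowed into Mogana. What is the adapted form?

Substitution: /ʃ/ → /ɹ/, giving /ɹelhweskavf/.
The consonants /h/, /f/ cannot be parsed into a legal (C)V(C) syllable (at most one coda consonant is licensed; onsets are limited to one consonant).
Epenthesis after each stranded consonant: /h/ → /he/, /f/ → /fe/.

ɹelheweskavfe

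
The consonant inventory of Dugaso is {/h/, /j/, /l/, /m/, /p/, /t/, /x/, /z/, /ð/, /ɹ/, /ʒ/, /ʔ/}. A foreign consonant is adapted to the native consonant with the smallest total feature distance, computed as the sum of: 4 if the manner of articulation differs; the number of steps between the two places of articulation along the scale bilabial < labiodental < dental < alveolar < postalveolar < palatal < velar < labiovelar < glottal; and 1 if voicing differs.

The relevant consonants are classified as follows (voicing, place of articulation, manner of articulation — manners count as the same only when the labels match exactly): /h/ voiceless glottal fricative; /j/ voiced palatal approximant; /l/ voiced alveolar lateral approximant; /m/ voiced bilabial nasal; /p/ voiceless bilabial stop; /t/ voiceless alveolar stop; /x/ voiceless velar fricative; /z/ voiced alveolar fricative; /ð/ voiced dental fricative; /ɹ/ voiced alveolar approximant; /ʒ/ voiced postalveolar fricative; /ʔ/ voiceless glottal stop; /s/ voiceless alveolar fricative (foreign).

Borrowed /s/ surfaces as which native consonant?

z

/z/ is closest: same manner (fricative), place distance 0 (alveolar→alveolar), voicing differs (+1); total 1. Next closest is /ð/ at distance 2.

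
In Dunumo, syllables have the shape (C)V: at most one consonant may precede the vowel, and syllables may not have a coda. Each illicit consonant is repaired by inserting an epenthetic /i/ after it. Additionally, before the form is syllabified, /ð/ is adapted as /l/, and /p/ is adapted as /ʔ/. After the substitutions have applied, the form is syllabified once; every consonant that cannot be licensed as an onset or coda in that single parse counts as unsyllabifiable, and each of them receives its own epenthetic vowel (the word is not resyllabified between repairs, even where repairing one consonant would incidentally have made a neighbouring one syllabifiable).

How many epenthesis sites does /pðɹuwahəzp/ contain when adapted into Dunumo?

After substitution the input is /ʔlɹuwahəzʔ/.
The unsyllabifiable consonants are /ʔ/, /l/, /z/, /ʔ/; each receives one epenthetic vowel.

4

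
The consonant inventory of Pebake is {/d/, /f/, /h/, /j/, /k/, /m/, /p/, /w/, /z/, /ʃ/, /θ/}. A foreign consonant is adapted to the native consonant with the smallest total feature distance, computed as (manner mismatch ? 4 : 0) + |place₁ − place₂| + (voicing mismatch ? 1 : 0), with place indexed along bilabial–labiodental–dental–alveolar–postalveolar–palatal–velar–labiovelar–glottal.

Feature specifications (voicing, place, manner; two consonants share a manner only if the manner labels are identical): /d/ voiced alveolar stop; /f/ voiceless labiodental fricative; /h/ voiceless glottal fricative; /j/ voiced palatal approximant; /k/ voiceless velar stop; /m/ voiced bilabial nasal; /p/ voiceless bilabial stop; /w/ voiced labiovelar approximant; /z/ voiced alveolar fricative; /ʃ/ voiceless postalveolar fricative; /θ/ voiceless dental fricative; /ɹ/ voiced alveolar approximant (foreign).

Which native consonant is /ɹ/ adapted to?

j

/j/ is closest: same manner (approximant), place distance 2 (alveolar→palatal), same voicing; total 2. Next closest is /d/ at distance 4.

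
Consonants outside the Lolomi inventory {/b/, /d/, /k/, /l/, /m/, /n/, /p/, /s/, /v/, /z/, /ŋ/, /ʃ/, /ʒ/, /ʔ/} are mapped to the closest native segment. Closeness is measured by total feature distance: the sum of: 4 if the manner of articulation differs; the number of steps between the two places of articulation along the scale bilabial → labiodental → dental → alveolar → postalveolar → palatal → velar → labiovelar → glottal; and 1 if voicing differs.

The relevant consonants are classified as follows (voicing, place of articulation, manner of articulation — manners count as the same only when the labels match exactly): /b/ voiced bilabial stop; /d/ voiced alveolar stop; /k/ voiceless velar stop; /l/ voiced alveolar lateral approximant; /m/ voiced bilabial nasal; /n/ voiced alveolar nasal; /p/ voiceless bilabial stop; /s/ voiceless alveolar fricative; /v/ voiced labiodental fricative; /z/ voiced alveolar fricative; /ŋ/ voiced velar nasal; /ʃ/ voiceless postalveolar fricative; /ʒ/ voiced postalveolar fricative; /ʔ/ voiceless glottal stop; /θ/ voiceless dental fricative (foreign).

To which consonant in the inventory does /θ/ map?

/s/ is closest: same manner (fricative), place distance 1 (dental→alveolar), same voicing; total 1. Next closest is /v/ at distance 2.

s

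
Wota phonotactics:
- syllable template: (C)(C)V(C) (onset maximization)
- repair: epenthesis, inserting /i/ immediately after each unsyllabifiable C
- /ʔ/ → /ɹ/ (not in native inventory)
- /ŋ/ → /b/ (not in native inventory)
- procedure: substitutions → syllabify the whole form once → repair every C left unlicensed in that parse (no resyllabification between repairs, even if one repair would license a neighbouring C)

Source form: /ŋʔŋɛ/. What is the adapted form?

biɹbɛ

Substitution: /ŋ/ → /b/, /ʔ/ → /ɹ/, giving /bɹbɛ/.
The consonants /b/ cannot be parsed into a legal (C)(C)V(C) syllable (at most one coda consonant is licensed; onsets may contain at most 2 consonants).
Epenthesis after each stranded consonant: /b/ → /bi/.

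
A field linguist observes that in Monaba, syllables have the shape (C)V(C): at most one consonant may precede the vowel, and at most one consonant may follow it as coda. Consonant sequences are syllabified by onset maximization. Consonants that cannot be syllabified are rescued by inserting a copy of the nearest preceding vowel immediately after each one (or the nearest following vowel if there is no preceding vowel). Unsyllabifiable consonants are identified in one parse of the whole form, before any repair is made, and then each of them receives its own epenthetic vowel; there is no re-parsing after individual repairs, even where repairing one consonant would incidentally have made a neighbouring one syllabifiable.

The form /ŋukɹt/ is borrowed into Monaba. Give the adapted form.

Under (C)V(C), the unsyllabifiable consonants are /ɹ/, /t/ (at most one coda consonant is licensed; onsets are limited to one consonant).
Inserting the epenthetic vowel yields /ɹ/ → /ɹu/, /t/ → /tu/.

ŋukɹutu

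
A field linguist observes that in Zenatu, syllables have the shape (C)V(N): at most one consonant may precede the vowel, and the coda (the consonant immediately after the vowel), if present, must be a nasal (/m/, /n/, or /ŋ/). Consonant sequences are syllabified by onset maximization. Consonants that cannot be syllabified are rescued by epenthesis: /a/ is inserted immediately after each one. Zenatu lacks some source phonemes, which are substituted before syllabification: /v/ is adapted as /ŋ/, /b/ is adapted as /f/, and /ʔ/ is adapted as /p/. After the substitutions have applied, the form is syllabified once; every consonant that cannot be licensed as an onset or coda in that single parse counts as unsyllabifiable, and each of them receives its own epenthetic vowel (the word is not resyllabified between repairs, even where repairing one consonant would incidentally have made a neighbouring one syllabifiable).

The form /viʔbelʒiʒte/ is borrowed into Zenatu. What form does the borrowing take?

ŋipafelaʒiʒate

Substitution: /v/ → /ŋ/, /ʔ/ → /p/, /b/ → /f/, giving /ŋipfelʒiʒte/.
Syllabifying with onset maximization leaves /p/, /l/, /ʒ/ stranded (only a nasal (/m/, /n/, or /ŋ/) is licensed in coda position; onsets are limited to one consonant).
Epenthesis after each stranded consonant: /p/ → /pa/, /l/ → /la/, /ʒ/ → /ʒa/.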